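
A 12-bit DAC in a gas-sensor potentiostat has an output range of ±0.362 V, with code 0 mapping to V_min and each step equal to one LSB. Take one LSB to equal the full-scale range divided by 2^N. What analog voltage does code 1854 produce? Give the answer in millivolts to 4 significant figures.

The full-scale span is 0.362 − (-0.362) = 0.724 V. LSB = 0.724 V / 2^12.
V_out = -0.362 + 1854 × (0.724/4096) V
      = -0.362 V + 0.327709 V = -0.0342910 V.

-34.29 mV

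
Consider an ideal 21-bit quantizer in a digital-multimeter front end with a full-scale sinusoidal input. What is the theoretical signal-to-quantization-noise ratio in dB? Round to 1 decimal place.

128.2 dB

Ideal quantization SNR: 6.02 × 21 + 1.76 dB = 128.2 dB.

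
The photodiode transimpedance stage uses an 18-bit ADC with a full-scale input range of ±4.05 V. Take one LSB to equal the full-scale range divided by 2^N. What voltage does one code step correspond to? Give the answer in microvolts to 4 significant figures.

The full-scale span is 4.05 − (-4.05) = 8.1 V.
Number of codes = 2^18 = 262144.
LSB = 8.1 V ÷ 2^18 = 8.1/262144 V = 30.90 µV.

30.90 µV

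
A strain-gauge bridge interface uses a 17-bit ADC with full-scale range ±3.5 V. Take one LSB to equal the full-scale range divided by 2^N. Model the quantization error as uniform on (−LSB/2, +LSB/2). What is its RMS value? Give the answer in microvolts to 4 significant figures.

Span: 3.5 V − (-3.5 V) = 7 V.
One LSB is 7 V / 131072 = 53.4058 µV.
σ_q = LSB/√12 = 53.4058 µV/3.4641 = 15.42 µV.

15.42 µV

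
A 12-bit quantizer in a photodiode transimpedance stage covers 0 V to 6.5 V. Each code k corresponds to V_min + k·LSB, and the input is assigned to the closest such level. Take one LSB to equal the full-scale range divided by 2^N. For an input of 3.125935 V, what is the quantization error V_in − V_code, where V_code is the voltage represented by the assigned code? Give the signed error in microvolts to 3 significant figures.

−286 µV

Span = 6.5 V. LSB = 6.5 V / 2^12 ≈ 1.587 mV.
Position in LSBs: (3.125935 − (0)) × 4096/6.5 = 1969.8200; rounding gives k = 1970.
Reconstructed level: 0 + 1970 × 6.5/4096 V = 3.126220703 V.
V_in − V_code = 3.125935 − (3.126220703) = −286 µV.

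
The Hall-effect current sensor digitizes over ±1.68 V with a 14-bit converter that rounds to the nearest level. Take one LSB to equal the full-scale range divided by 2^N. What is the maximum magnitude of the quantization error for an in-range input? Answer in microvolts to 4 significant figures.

102.5 µV

Span: 1.68 V − (-1.68 V) = 3.36 V.
One LSB is 3.36 V / 16384 = 205.078 µV.
Worst-case error for round-to-nearest is half an LSB: 102.5 µV.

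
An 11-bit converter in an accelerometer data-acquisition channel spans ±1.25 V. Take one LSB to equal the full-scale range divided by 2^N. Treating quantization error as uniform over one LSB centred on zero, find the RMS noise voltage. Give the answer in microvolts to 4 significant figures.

352.4 µV

Span: 1.25 V − (-1.25 V) = 2.5 V.
One LSB is 2.5 V / 2048 = 1.22070 mV.
RMS of a uniform error over width LSB is LSB/√12 = 352.4 µV.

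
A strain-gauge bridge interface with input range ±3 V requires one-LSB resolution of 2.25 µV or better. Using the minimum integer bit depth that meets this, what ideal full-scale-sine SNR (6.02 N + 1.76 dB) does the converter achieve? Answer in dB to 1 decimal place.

134.2 dB

Full-scale range = 3 V − (-3 V) = 6 V.
6 V / 2.25 µV = 2.667e6. Since 2^21 = 2097152 and 2^22 = 4194304, N = 22.
SNR = 6.02 × 22 + 1.76 = 134.20 dB.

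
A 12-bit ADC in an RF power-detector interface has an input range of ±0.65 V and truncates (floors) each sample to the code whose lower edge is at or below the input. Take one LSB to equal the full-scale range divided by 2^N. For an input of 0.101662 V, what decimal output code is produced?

Range = 0.65 − (-0.65) = 1.3 V. LSB = 1.3 V / 2^12 ≈ 317.4 µV.
(V_in − V_min) × 2^12/range = (0.101662 − (-0.65)) × 4096/1.3 = 2368.314.
Floor → code = 2368.

2368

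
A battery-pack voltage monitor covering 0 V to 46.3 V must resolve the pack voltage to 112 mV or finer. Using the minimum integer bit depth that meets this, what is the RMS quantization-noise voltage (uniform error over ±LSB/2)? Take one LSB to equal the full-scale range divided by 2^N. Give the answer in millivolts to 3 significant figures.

Full-scale range = 46.3 V.
Need 2^N ≥ 46.3 V / 112 mV = 413.4 → N_min = 9.
Step size = 46.3/512 V = 90.430 mV.
RMS noise = LSB/√12 = 26.1 mV.

26.1 mV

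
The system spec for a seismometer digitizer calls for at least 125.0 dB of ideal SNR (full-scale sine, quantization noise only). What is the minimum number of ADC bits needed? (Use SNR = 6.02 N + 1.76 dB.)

21 bits

6.02 N + 1.76 ≥ 125.0 gives N ≥ 20.472, so the minimum integer is 21.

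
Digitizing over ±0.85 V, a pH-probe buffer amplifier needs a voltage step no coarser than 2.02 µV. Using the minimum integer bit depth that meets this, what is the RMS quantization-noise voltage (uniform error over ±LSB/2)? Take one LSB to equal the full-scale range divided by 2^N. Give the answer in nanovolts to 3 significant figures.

Range = 0.85 − (-0.85) = 1.7 V.
1.7 V / 2.02 µV = 841600. Since 2^19 = 524288 and 2^20 = 1048576, N = 20.
LSB = 1.7 V ÷ 2^20 = 1.7/1048576 V = 1.6212 µV.
RMS noise = LSB/√12 = 468 nV.

468 nV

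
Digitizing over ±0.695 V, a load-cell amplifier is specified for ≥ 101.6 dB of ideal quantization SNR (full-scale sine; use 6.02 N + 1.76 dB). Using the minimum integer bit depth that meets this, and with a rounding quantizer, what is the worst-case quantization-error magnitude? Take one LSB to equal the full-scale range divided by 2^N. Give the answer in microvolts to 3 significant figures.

5.30 µV

Range = 0.695 − (-0.695) = 1.39 V.
Required N = ⌈(101.6 − 1.76)/6.02⌉ = ⌈16.585⌉ = 17.
LSB = 1.39 V ÷ 2^17 = 1.39/131072 V = 10.605 µV.
Half an LSB is 5.30 µV.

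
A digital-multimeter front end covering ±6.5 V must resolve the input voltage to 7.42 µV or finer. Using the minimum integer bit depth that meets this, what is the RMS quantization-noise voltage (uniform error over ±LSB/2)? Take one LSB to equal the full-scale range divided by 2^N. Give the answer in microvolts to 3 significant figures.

1.79 µV

Range = 6.5 − (-6.5) = 13 V.
13 V / 7.42 µV = 1.752e6. Since 2^20 = 1048576 and 2^21 = 2097152, N = 21.
LSB = 13 V ÷ 2^21 = 13/2097152 V = 6.1989 µV.
RMS noise = LSB/√12 = 1.79 µV.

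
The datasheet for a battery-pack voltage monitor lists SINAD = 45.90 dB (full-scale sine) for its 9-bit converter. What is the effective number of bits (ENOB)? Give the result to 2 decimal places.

7.33 bits

Inverting SNR = 6.02 N + 1.76: N_eff = (45.90 − 1.76)/6.02 = 7.3322.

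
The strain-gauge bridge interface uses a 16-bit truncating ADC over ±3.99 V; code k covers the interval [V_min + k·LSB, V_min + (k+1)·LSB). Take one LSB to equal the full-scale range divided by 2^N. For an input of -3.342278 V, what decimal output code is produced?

Span: 3.99 V − (-3.99 V) = 7.98 V. LSB = 7.98 V / 2^16 ≈ 121.8 µV.
V_in − V_min = -3.342278 − (-3.99) = 0.647722 V.
Divide by LSB: 0.647722 × 65536/7.98 = 5319.4372.
Truncating gives code 5319.

5319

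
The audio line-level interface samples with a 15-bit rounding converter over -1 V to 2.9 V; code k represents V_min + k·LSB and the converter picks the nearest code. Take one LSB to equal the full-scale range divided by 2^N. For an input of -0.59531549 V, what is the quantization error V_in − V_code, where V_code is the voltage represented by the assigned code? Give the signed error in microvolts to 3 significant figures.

The full-scale span is 2.9 − (-1) = 3.9 V. LSB = 3.9 V / 2^15 ≈ 119.0 µV.
(V_in − V_min)/LSB = (-0.59531549 − (-1)) × 32768/3.9 = 3400.1800 → nearest code k = 3400.
V_code = V_min + k × range/2^15 = -1 + 3400 × 3.9/32768 = -0.59533691406 V.
Error = V_in − V_code = -0.59531549 − (-0.59533691406) = +21.4 µV.

+21.4 µV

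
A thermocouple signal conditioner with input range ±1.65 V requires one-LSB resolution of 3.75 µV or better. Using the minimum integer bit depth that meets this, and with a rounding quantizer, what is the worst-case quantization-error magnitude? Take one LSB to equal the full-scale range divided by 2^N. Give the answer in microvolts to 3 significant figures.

1.57 µV

Span: 1.65 V − (-1.65 V) = 3.3 V.
Levels needed ≥ 3.3/3.75 µV = 880000. 2^20 = 1048576 suffices, so N_min = 20.
Step size = 3.3/1048576 V = 3.1471 µV.
Max error for round-to-nearest is LSB/2 = 1.57 µV.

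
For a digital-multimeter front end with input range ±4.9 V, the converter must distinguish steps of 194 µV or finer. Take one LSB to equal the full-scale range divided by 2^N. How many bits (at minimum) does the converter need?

16 bits

Full-scale range = 4.9 V − (-4.9 V) = 9.8 V.
Levels needed ≥ 9.8/194 µV = 50520. 2^16 = 65536 suffices, so N_min = 16.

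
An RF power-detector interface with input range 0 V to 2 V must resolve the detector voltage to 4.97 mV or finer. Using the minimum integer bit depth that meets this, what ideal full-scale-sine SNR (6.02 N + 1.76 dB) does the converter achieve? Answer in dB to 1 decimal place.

55.9 dB

Full-scale range = 2 V.
Required number of levels: 2/4.97 mV = 402.41; smallest N with 2^N ≥ that is 9.
6.02(9) + 1.76 = 55.94 dB.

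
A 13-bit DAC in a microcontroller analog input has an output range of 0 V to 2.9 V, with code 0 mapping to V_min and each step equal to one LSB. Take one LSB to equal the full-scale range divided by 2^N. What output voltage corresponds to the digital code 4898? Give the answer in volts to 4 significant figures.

Range is 2.9 V. LSB = 2.9 V / 2^13.
V_out = V_min + code × LSB = 0 V + 4898 × 2.9 V / 8192
      = 0 + 1.73391 = 1.73391 V.

1.734 V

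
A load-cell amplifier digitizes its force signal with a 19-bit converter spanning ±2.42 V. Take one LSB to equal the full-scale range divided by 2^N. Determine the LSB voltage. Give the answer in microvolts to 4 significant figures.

9.232 µV

Full-scale range = 2.42 V − (-2.42 V) = 4.84 V.
Number of codes = 2^19 = 524288.
LSB = 4.84 V / 2^19 = 9.232 µV.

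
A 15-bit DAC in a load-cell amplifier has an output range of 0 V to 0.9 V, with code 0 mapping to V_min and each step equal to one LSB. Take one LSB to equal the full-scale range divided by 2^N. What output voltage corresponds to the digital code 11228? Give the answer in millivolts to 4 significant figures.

308.4 mV

V_FS = 0.9 V. LSB = 0.9 V / 2^15.
V_out = 0 + 11228 × (0.9/32768) V
      = 0 + 0.308386 = 0.308386 V.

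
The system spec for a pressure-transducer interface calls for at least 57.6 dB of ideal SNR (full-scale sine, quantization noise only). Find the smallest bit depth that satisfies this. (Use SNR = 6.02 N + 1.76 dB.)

N ≥ (57.6 − 1.76)/6.02 = 9.276 → N_min = 10.

10 bits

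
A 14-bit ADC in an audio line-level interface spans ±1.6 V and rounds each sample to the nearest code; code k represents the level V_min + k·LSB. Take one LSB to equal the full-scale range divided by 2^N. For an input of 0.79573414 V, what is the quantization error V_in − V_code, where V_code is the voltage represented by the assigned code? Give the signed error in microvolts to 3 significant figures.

The full-scale span is 1.6 − (-1.6) = 3.2 V. LSB = 3.2 V / 2^14 ≈ 195.3 µV.
(V_in − V_min)/LSB = (0.79573414 − (-1.6)) × 16384/3.2 = 12266.1588 → nearest code k = 12266.
Reconstructed level: -1.6 + 12266 × 3.2/16384 V = 0.79570312500 V.
e = 0.79573414 − (0.79570312500) = +31.0 µV.

+31.0 µV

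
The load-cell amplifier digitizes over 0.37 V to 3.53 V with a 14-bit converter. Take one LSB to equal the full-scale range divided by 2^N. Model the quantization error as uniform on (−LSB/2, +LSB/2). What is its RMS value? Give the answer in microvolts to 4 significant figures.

55.68 µV

Full-scale range = 3.53 V − (0.37 V) = 3.16 V.
LSB = 3.16 V ÷ 2^14 = 3.16/16384 V = 192.871 µV.
σ_q = LSB/√12 = 192.871 µV/3.4641 = 55.68 µV.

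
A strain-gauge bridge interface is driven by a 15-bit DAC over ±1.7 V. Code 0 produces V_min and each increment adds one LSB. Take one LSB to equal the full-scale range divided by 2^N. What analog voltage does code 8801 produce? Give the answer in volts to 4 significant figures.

-0.7868 V

Span: 1.7 V − (-1.7 V) = 3.4 V. LSB = 3.4 V / 2^15.
V_out = -1.7 + 8801 × (3.4/32768) V
      = -1.7 + 0.913190 = -0.786810 V.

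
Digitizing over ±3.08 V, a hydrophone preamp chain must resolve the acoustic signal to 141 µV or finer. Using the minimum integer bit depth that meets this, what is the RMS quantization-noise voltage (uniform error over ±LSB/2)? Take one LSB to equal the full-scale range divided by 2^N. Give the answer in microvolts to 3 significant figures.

Span: 3.08 V − (-3.08 V) = 6.16 V.
6.16 V / 141 µV = 43690. Since 2^15 = 32768 and 2^16 = 65536, N = 16.
LSB = 6.16 V / 2^16 = 93.994 µV.
V_rms = LSB/√12 = 27.1 µV.

27.1 µV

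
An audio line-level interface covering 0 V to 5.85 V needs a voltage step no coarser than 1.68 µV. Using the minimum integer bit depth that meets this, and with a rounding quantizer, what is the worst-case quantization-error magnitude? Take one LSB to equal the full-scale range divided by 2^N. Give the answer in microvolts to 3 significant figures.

0.697 µV

V_FS = 5.85 V.
Levels needed ≥ 5.85/1.68 µV = 3.482e6. 2^22 = 4194304 suffices, so N_min = 22.
LSB = 5.85 V ÷ 2^22 = 5.85/4194304 V = 1.3947 µV.
Half an LSB is 0.697 µV.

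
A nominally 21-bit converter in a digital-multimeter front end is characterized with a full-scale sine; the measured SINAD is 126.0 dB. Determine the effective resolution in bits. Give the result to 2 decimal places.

20.64 bits

ENOB = (126.0 − 1.76)/6.02 = 20.6379 bits.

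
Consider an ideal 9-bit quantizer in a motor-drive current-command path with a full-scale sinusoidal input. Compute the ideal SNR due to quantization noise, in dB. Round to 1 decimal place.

55.9 dB

Ideal quantization SNR: 6.02 × 9 + 1.76 dB = 55.9 dB.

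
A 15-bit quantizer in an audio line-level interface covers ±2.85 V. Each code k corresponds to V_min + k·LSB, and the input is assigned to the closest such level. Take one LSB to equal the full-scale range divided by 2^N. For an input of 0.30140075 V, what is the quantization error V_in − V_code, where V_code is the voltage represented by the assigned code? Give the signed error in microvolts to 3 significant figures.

Span: 2.85 V − (-2.85 V) = 5.7 V. LSB = 5.7 V / 2^15 ≈ 174.0 µV.
(V_in − V_min)/LSB = (0.30140075 − (-2.85)) × 32768/5.7 = 18116.6842 → nearest code k = 18117.
V_code = V_min + k × range/2^15 = -2.85 + 18117 × 5.7/32768 = 0.30145568848 V.
Error = V_in − V_code = 0.30140075 − (0.30145568848) = −54.9 µV.

−54.9 µV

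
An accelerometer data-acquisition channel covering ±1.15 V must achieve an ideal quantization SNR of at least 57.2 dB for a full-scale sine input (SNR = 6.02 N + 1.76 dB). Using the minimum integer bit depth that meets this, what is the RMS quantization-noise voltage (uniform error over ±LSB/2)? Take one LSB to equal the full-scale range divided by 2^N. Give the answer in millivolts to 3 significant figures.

0.648 mV

Range = 1.15 − (-1.15) = 2.3 V.
N ≥ (57.2 − 1.76)/6.02 = 9.209 → N_min = 10.
One LSB is 2.3 V / 1024 = 2.2461 mV.
RMS noise = LSB/√12 = 0.648 mV.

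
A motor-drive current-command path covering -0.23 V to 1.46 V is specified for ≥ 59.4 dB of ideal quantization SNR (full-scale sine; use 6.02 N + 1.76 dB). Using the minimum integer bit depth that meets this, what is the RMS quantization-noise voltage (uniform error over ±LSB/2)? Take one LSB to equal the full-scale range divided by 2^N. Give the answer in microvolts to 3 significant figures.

Span: 1.46 V − (-0.23 V) = 1.69 V.
N ≥ (59.4 − 1.76)/6.02 = 9.575 → N_min = 10.
Step size = 1.69/1024 V = 1.6504 mV.
RMS noise = LSB/√12 = 476 µV.

476 µV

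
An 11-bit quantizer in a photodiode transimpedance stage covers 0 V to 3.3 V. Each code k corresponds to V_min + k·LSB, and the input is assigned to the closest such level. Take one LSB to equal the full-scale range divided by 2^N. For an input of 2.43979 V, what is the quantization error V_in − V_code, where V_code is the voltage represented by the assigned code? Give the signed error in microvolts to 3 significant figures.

Span = 3.3 V. LSB = 3.3 V / 2^11 ≈ 1.611 mV.
(V_in − V_min)/LSB = (2.43979 − (0)) × 2048/3.3 = 1514.1485 → nearest code k = 1514.
V_code = 0 + (1514/2048) × 3.3 = 2.439550781 V.
e = 2.43979 − (2.439550781) = +239 µV.

+239 µV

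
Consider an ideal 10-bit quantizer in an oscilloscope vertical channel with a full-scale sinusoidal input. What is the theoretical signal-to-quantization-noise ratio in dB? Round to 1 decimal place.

62.0 dB

SNR = 6.02·10 + 1.76 = 61.96 dB.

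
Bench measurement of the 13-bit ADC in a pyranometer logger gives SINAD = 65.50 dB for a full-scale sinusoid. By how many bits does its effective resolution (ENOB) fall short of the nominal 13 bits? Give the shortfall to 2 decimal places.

Effective bits = (65.50 − 1.76)/6.02 = 10.5880.
13 − 10.5880 = 2.41 bits below nominal.

2.41 bits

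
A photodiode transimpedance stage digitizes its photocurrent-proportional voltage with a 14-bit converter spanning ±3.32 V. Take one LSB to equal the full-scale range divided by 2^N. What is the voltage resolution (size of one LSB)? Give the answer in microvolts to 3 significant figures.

405 µV

Range = 3.32 − (-3.32) = 6.64 V.
There are 2^14 = 16384 steps.
One LSB is 6.64 V / 16384 = 405 µV.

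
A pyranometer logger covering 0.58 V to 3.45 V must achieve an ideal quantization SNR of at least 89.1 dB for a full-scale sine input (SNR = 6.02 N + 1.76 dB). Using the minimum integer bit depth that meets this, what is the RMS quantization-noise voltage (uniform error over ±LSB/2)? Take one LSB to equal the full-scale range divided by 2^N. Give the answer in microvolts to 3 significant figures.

25.3 µV

Range = 3.45 − (0.58) = 2.87 V.
Solving 6.02 N ≥ 89.1 − 1.76: N ≥ 14.508. Round up → N = 15.
LSB = 2.87 V / 2^15 = 87.585 µV.
σ_q = LSB/√12 = 87.585 µV/3.4641 = 25.3 µV.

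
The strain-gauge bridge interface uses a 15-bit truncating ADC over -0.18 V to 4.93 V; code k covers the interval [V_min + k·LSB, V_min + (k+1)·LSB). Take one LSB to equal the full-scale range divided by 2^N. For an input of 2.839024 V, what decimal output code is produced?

Range = 4.93 − (-0.18) = 5.11 V. LSB = 5.11 V / 2^15 ≈ 155.9 µV.
(V_in − V_min) × 2^15/range = (2.839024 − (-0.18)) × 32768/5.11 = 19359.565.
Floor → code = 19359.

19359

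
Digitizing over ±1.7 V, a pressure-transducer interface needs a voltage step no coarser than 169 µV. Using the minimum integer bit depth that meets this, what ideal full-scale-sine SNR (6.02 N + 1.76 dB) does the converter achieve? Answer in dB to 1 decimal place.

Span: 1.7 V − (-1.7 V) = 3.4 V.
3.4 V / 169 µV = 20120. Since 2^14 = 16384 and 2^15 = 32768, N = 15.
Ideal SNR at N = 15: 6.02·15 + 1.76 = 92.1 dB.

92.1 dB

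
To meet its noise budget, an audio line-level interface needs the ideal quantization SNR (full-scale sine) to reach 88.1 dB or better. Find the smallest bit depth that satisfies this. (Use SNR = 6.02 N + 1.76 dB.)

15 bits

Required N = ⌈(88.1 − 1.76)/6.02⌉ = ⌈14.342⌉ = 15.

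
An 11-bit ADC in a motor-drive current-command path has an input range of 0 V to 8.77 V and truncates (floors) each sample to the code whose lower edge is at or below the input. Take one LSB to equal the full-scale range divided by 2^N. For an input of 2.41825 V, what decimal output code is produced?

Full-scale range = 8.77 V. LSB = 8.77 V / 2^11 ≈ 4.282 mV.
code = ⌊(V_in − V_min)/LSB⌋ = ⌊(V_in − V_min) × 2^11 / range⌋
     = ⌊(2.41825 − (0)) × 2048 / 8.77⌋ = ⌊2.41825 × 2048/8.77⌋
     = ⌊564.718⌋ = 564.

564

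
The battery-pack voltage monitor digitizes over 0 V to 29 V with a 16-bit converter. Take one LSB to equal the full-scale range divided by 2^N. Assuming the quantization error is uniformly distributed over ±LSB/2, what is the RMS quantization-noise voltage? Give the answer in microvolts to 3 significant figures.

128 µV

V_FS = 29 V.
LSB = 29 V / 2^16 = 442.50 µV.
For a uniform distribution on [−LSB/2, +LSB/2], V_rms = LSB/√12 = 442.50 µV/3.4641 = 128 µV.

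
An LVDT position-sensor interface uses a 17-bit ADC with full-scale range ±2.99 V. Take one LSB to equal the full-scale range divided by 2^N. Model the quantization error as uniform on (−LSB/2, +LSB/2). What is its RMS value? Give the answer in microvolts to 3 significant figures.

Span: 2.99 V − (-2.99 V) = 5.98 V.
One LSB is 5.98 V / 131072 = 45.624 µV.
σ_q = LSB/√12 = 45.624 µV/3.4641 = 13.2 µV.

13.2 µV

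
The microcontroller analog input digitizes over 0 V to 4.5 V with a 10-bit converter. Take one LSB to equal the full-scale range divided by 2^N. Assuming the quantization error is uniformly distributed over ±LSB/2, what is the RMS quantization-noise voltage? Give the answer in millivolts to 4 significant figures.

1.269 mV

Span = 4.5 V.
Step size = 4.5/1024 V = 4.39453 mV.
σ_q = LSB/√12 = 4.39453 mV/3.4641 = 1.269 mV.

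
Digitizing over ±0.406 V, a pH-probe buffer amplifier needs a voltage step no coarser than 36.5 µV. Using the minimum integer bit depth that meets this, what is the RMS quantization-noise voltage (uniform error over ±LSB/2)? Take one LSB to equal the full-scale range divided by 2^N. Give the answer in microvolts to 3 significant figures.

The full-scale span is 0.406 − (-0.406) = 0.812 V.
0.812 V / 36.5 µV = 22250. Since 2^14 = 16384 and 2^15 = 32768, N = 15.
LSB = 0.812 V ÷ 2^15 = 0.812/32768 V = 24.780 µV.
RMS noise = LSB/√12 = 7.15 µV.

7.15 µV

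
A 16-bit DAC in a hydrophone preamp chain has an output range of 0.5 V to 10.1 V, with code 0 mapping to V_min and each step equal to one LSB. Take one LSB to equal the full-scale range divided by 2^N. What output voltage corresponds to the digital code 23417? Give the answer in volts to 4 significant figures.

Full-scale range = 10.1 V − (0.5 V) = 9.6 V. LSB = 9.6 V / 2^16.
V_out = 0.5 + 23417 × (9.6/65536) V
      = 0.5 V + 3.43022 V = 3.93022 V.

3.930 V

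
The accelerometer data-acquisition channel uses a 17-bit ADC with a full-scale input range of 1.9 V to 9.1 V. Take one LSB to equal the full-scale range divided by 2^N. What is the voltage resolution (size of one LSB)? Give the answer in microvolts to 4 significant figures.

Span: 9.1 V − (1.9 V) = 7.2 V.
2^17 = 131072 levels.
LSB = 7.2 V / 2^17 = 54.93 µV.

54.93 µV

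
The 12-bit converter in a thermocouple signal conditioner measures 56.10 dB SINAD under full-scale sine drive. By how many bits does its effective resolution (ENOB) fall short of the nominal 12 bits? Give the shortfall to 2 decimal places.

2.97 bits

Effective bits = (56.10 − 1.76)/6.02 = 9.0266.
Lost resolution: 12 − 9.0266 = 2.9734 bits.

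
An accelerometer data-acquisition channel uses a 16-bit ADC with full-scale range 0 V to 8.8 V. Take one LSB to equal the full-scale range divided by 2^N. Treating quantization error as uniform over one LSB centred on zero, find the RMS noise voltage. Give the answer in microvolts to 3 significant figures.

Span = 8.8 V.
Step size = 8.8/65536 V = 134.28 µV.
RMS of a uniform error over width LSB is LSB/√12 = 38.8 µV.

38.8 µV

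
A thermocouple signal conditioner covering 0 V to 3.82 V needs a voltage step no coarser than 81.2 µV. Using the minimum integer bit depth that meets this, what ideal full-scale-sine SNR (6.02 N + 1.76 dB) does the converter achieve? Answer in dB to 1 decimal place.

98.1 dB

V_FS = 3.82 V.
Required number of levels: 3.82/81.2 µV = 47044; smallest N with 2^N ≥ that is 16.
6.02(16) + 1.76 = 98.08 dB.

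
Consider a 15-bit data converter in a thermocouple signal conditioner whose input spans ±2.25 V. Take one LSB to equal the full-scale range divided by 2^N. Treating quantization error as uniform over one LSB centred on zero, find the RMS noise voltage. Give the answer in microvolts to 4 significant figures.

Full-scale range = 2.25 V − (-2.25 V) = 4.5 V.
One LSB is 4.5 V / 32768 = 137.329 µV.
RMS of a uniform error over width LSB is LSB/√12 = 39.64 µV.

39.64 µV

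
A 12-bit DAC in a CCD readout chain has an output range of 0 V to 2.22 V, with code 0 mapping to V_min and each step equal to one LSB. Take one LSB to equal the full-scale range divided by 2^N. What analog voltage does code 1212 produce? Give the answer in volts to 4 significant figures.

Span = 2.22 V. LSB = 2.22 V / 2^12.
V_out = V_min + code × LSB = 0 V + 1212 × 2.22 V / 4096
      = 0 V + 0.656895 V = 0.656895 V.

0.6569 V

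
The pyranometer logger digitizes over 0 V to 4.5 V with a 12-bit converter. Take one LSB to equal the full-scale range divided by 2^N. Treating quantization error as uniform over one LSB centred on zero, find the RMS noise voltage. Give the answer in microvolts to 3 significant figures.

317 µV

Range is 4.5 V.
One LSB is 4.5 V / 4096 = 1.0986 mV.
V_rms = LSB/√12 = 1.0986 mV / √12 = 317 µV.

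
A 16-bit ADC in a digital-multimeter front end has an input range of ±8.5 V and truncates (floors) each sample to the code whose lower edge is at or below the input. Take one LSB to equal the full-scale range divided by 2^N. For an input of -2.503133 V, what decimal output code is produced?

Range = 8.5 − (-8.5) = 17 V. LSB = 17 V / 2^16 ≈ 259.4 µV.
code = ⌊(V_in − V_min)/LSB⌋ = ⌊(V_in − V_min) × 2^16 / range⌋
     = ⌊(-2.503133 − (-8.5)) × 65536 / 17⌋ = ⌊5.996867 × 65536/17⌋
     = ⌊23118.275⌋ = 23118.

23118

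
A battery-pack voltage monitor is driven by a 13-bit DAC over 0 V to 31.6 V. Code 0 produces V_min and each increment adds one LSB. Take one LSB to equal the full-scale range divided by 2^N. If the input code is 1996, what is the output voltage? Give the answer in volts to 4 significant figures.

Full-scale range = 31.6 V. LSB = 31.6 V / 2^13.
V_out = 0 + 1996 × (31.6/8192) V
      = 0 V + 7.69941 V = 7.69941 V.

7.699 V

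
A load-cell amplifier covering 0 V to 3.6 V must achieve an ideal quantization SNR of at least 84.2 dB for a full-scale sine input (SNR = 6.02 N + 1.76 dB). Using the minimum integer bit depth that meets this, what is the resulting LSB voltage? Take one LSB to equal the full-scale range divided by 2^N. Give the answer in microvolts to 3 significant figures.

Range is 3.6 V.
Required N = ⌈(84.2 − 1.76)/6.02⌉ = ⌈13.694⌉ = 14.
LSB = 3.6 V ÷ 2^14 = 3.6/16384 V = 220 µV.

220 µV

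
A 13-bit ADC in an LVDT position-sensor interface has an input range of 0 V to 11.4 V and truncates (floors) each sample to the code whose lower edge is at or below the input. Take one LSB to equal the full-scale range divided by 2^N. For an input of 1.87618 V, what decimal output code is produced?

1348

Full-scale range = 11.4 V. LSB = 11.4 V / 2^13 ≈ 1.392 mV.
code = ⌊(V_in − V_min)/LSB⌋ = ⌊(V_in − V_min) × 2^13 / range⌋
     = ⌊(1.87618 − (0)) × 8192 / 11.4⌋ = ⌊1.87618 × 8192/11.4⌋
     = ⌊1348.216⌋ = 1348.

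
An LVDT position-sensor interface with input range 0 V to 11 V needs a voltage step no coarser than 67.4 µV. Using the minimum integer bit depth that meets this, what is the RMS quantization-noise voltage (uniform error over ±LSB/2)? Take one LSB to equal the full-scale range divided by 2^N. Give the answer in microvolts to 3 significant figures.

12.1 µV

V_FS = 11 V.
Need 2^N ≥ 11 V / 67.4 µV = 163200 → N_min = 18.
LSB = 11 V ÷ 2^18 = 11/262144 V = 41.962 µV.
V_rms = LSB/√12 = 12.1 µV.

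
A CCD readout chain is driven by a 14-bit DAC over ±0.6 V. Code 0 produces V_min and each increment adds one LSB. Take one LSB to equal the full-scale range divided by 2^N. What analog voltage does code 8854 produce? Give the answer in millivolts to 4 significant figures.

Span: 0.6 V − (-0.6 V) = 1.2 V. LSB = 1.2 V / 2^14.
Output = V_min + (8854/16384) × range = -0.6 + 0.540405 × 1.2 V
      = -0.6 + 0.648486 = 0.0484863 V.

48.49 mV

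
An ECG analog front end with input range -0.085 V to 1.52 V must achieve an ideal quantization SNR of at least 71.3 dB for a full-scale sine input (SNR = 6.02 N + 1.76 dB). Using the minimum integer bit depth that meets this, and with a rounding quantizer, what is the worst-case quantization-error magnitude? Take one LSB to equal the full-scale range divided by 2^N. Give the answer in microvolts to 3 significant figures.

196 µV

Span: 1.52 V − (-0.085 V) = 1.605 V.
6.02 N + 1.76 ≥ 71.3 gives N ≥ 11.551, so the minimum integer is 12.
One LSB is 1.605 V / 4096 = 391.85 µV.
|e|_max = LSB/2 = 196 µV.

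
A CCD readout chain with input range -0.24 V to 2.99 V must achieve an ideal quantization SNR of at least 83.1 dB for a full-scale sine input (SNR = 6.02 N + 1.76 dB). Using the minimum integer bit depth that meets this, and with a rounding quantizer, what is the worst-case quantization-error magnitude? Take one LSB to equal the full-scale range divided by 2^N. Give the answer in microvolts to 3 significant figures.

The full-scale span is 2.99 − (-0.24) = 3.23 V.
N ≥ (83.1 − 1.76)/6.02 = 13.512 → N_min = 14.
LSB = 3.23 V / 2^14 = 197.14 µV.
|e|_max = LSB/2 = 98.6 µV.

98.6 µV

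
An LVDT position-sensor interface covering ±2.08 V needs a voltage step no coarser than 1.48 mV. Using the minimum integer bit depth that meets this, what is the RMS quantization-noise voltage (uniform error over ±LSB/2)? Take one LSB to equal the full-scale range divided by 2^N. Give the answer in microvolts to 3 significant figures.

Full-scale range = 2.08 V − (-2.08 V) = 4.16 V.
4.16 V / 1.48 mV = 2811. Since 2^11 = 2048 and 2^12 = 4096, N = 12.
LSB = 4.16 V / 2^12 = 1.0156 mV.
σ_q = LSB/√12 = 1.0156 mV/3.4641 = 293 µV.

293 µV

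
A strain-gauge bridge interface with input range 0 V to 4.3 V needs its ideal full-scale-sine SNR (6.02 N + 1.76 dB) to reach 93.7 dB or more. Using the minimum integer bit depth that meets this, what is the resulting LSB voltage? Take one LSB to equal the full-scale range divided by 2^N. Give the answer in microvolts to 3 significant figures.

65.6 µV

Full-scale range = 4.3 V.
6.02 N + 1.76 ≥ 93.7 gives N ≥ 15.272, so the minimum integer is 16.
LSB = 4.3 V / 2^16 = 65.6 µV.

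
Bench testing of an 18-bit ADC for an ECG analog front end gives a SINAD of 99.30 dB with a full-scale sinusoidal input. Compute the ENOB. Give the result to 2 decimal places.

16.20 bits

ENOB = (99.30 − 1.76)/6.02 = 16.2027 bits.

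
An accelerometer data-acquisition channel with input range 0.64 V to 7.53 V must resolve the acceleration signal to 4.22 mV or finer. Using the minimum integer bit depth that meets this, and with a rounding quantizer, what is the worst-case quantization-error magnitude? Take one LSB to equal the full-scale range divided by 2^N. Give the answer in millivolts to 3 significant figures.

1.68 mV

Span: 7.53 V − (0.64 V) = 6.89 V.
Need 2^N ≥ 6.89 V / 4.22 mV = 1633 → N_min = 11.
LSB = 6.89 V ÷ 2^11 = 6.89/2048 V = 3.3643 mV.
|e|_max = LSB/2 = 1.68 mV.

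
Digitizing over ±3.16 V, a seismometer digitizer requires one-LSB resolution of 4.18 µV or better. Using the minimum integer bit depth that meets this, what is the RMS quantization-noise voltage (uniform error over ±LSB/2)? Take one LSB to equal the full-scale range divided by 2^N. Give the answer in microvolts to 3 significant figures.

Span: 3.16 V − (-3.16 V) = 6.32 V.
Levels needed ≥ 6.32/4.18 µV = 1.512e6. 2^21 = 2097152 suffices, so N_min = 21.
Step size = 6.32/2097152 V = 3.0136 µV.
σ_q = LSB/√12 = 3.0136 µV/3.4641 = 0.870 µV.

0.870 µV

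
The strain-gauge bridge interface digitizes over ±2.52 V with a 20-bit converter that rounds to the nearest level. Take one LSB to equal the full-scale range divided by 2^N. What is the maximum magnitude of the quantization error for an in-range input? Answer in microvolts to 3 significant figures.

2.40 µV

Range = 2.52 − (-2.52) = 5.04 V.
LSB = 5.04 V ÷ 2^20 = 5.04/1048576 V = 4.8065 µV.
A rounding quantizer has |error| ≤ LSB/2 = 2.40 µV.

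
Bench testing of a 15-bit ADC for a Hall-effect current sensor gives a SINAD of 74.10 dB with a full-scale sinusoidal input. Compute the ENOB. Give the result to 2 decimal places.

ENOB = (74.10 − 1.76)/6.02 = 12.0166 bits.

12.02 bits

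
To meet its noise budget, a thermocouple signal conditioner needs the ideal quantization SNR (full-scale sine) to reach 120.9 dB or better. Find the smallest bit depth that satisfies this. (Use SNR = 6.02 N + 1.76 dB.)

N ≥ (120.9 − 1.76)/6.02 = 19.791 → N_min = 20.

20 bits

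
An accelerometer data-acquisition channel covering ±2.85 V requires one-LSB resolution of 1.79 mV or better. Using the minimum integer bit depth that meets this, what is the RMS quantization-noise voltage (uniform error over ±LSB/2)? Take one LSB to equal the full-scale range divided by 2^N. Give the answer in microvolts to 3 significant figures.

402 µV

The full-scale span is 2.85 − (-2.85) = 5.7 V.
Levels needed ≥ 5.7/1.79 mV = 3184. 2^12 = 4096 suffices, so N_min = 12.
One LSB is 5.7 V / 4096 = 1.3916 mV.
V_rms = LSB/√12 = 402 µV.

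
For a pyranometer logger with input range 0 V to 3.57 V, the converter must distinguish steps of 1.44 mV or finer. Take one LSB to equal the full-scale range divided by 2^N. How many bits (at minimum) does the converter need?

Range is 3.57 V.
Levels needed ≥ 3.57/1.44 mV = 2479. 2^12 = 4096 suffices, so N_min = 12.

12 bits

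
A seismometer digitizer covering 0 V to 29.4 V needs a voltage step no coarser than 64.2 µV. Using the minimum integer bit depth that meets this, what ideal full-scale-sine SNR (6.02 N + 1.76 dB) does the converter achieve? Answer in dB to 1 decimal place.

Full-scale range = 29.4 V.
Required number of levels: 29.4/64.2 µV = 457940; smallest N with 2^N ≥ that is 19.
6.02(19) + 1.76 = 116.14 dB.

116.1 dB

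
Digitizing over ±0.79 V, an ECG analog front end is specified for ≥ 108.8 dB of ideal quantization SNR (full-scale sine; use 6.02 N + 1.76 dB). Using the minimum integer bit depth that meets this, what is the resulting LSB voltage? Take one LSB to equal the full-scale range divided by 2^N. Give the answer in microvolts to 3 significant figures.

The full-scale span is 0.79 − (-0.79) = 1.58 V.
N ≥ (108.8 − 1.76)/6.02 = 17.781 → N_min = 18.
LSB = 1.58 V ÷ 2^18 = 1.58/262144 V = 6.03 µV.

6.03 µV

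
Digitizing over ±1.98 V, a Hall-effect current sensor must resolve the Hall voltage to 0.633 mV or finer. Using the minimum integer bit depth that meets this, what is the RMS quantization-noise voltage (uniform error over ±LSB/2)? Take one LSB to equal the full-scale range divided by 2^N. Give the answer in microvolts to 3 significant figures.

The full-scale span is 1.98 − (-1.98) = 3.96 V.
3.96 V / 0.633 mV = 6256. Since 2^12 = 4096 and 2^13 = 8192, N = 13.
One LSB is 3.96 V / 8192 = 483.40 µV.
σ_q = LSB/√12 = 483.40 µV/3.4641 = 140 µV.

140 µV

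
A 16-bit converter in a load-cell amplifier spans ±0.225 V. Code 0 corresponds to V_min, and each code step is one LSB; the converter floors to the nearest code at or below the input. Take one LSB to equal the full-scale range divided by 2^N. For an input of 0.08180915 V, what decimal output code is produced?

44682

Span: 0.225 V − (-0.225 V) = 0.45 V. LSB = 0.45 V / 2^16 ≈ 6.866 µV.
V_in − V_min = 0.08180915 − (-0.225) = 0.30680915 V.
Divide by LSB: 0.30680915 × 65536/0.45 = 44682.3210.
Truncating gives code 44682.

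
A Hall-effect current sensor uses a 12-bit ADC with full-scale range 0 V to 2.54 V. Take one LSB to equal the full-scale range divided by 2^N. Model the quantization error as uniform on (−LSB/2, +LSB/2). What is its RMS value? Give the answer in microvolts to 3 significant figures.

Span = 2.54 V.
Step size = 2.54/4096 V = 0.62012 mV.
RMS of a uniform error over width LSB is LSB/√12 = 179 µV.

179 µV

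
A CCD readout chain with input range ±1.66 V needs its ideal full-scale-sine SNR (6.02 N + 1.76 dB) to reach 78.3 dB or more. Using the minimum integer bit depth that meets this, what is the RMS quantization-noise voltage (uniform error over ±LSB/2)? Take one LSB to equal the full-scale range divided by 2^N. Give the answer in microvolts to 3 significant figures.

117 µV

Full-scale range = 1.66 V − (-1.66 V) = 3.32 V.
Required N = ⌈(78.3 − 1.76)/6.02⌉ = ⌈12.714⌉ = 13.
One LSB is 3.32 V / 8192 = 405.27 µV.
V_rms = LSB/√12 = 117 µV.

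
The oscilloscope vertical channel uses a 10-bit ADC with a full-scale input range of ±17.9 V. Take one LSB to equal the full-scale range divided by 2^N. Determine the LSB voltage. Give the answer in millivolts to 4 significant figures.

34.96 mV

Range = 17.9 − (-17.9) = 35.8 V.
Number of codes = 2^10 = 1024.
LSB = 35.8 V ÷ 2^10 = 35.8/1024 V = 34.96 mV.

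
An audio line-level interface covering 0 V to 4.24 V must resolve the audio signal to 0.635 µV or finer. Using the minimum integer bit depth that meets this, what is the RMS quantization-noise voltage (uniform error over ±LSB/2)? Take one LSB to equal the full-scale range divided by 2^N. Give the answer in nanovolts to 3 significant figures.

146 nV

Span = 4.24 V.
Need 2^N ≥ 4.24 V / 0.635 µV = 6.677e6 → N_min = 23.
Step size = 4.24/8388608 V = 0.50545 µV.
V_rms = LSB/√12 = 146 nV.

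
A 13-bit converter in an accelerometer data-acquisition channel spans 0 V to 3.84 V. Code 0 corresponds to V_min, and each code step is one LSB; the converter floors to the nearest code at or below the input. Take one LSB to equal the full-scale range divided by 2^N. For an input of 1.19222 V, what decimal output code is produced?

Span = 3.84 V. LSB = 3.84 V / 2^13 ≈ 468.8 µV.
V_in − V_min = 1.19222 − (0) = 1.19222 V.
Divide by LSB: 1.19222 × 8192/3.84 = 2543.4027.
Truncating gives code 2543.

2543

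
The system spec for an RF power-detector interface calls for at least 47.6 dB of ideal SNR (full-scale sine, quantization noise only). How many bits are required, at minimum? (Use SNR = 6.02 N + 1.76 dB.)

8 bits

N ≥ (47.6 − 1.76)/6.02 = 7.615 → N_min = 8.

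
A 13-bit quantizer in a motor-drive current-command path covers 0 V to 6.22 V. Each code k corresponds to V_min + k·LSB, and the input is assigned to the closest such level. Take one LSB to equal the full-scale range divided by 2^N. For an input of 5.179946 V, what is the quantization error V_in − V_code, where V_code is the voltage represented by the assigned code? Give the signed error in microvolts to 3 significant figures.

+156 µV

Full-scale range = 6.22 V. LSB = 6.22 V / 2^13 ≈ 0.7593 mV.
(V_in − V_min)/LSB = (5.179946 − (0)) × 8192/6.22 = 6822.2054 → nearest code k = 6822.
V_code = 0 + (6822/8192) × 6.22 = 5.179790039 V.
Error = V_in − V_code = 5.179946 − (5.179790039) = +156 µV.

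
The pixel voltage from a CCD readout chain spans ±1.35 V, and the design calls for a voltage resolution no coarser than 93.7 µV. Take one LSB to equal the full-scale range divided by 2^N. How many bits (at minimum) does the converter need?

Span: 1.35 V − (-1.35 V) = 2.7 V.
Required number of levels: 2.7/93.7 µV = 28815; smallest N with 2^N ≥ that is 15.

15 bits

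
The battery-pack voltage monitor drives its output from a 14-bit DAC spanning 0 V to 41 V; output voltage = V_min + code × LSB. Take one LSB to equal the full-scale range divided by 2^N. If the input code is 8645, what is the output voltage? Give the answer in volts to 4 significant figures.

V_FS = 41 V. LSB = 41 V / 2^14.
Output = V_min + (8645/16384) × range = 0 + 0.527649 × 41 V
      = 0 V + 21.6336 V = 21.6336 V.

21.63 V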